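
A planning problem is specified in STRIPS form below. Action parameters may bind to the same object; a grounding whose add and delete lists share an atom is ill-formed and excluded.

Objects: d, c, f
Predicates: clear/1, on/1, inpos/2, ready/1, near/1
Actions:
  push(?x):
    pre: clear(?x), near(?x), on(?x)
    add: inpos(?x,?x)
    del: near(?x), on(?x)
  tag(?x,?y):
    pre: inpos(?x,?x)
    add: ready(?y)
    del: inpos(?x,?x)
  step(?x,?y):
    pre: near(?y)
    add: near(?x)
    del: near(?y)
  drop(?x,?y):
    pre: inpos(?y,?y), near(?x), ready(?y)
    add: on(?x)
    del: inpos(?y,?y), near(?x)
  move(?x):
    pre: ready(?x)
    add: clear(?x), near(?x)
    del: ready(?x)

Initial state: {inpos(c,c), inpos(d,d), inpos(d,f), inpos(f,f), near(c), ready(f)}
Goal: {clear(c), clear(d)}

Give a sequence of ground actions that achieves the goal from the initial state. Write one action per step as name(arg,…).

tag(d,d); tag(c,c); move(d); move(c)

1. tag(d,d)  →  {inpos(c,c), inpos(d,f), inpos(f,f), near(c), ready(d), ready(f)}
2. tag(c,c)  →  {inpos(d,f), inpos(f,f), near(c), ready(c), ready(d), ready(f)}
3. move(d)  →  {clear(d), inpos(d,f), inpos(f,f), near(c), near(d), ready(c), ready(f)}
4. move(c)  →  {clear(c), clear(d), inpos(d,f), inpos(f,f), near(c), near(d), ready(f)}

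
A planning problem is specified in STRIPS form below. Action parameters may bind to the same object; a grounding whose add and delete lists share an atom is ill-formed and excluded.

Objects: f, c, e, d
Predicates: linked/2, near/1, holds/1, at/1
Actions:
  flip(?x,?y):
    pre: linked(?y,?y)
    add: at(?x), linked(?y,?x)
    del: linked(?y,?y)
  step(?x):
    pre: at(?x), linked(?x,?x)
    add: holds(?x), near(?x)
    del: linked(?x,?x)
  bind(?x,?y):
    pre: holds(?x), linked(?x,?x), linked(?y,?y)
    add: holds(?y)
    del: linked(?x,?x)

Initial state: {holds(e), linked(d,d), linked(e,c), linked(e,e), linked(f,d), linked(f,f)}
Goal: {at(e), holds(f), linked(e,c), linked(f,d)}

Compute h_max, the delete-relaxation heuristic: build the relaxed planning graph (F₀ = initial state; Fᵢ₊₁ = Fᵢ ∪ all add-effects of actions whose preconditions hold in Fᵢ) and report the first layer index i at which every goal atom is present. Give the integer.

F0 = init (6 atoms)
F1 = F0 ∪ {at(c), at(d), at(e), at(f), holds(d), holds(f), linked(d,c), linked(d,e), linked(d,f), linked(e,d), linked(e,f), linked(f,c), linked(f,e)}  (19 atoms)
goal ⊆ F1  ⇒  h_max = 1

1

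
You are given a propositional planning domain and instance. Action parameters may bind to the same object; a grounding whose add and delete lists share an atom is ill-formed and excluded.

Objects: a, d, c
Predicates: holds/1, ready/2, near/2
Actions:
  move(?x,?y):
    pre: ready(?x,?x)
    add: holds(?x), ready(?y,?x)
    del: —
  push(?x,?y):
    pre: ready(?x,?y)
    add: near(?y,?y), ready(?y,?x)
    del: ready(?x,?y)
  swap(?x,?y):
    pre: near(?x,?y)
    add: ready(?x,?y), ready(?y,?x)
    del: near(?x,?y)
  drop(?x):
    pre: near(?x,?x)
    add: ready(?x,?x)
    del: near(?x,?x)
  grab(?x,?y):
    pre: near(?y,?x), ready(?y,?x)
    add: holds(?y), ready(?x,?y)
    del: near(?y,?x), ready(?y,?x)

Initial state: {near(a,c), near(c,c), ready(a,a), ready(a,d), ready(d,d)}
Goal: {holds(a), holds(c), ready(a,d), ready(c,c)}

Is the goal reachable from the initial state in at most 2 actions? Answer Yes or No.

1. move(a,a)  →  {holds(a), near(a,c), near(c,c), ready(a,a), ready(a,d), ready(d,d)}
2. swap(c,c)  →  {holds(a), near(a,c), ready(a,a), ready(a,d), ready(c,c), ready(d,d)}
3. move(c,a)  →  {holds(a), holds(c), near(a,c), ready(a,a), ready(a,c), ready(a,d), ready(c,c), ready(d,d)}
optimal plan length = 3; 3 > 2

No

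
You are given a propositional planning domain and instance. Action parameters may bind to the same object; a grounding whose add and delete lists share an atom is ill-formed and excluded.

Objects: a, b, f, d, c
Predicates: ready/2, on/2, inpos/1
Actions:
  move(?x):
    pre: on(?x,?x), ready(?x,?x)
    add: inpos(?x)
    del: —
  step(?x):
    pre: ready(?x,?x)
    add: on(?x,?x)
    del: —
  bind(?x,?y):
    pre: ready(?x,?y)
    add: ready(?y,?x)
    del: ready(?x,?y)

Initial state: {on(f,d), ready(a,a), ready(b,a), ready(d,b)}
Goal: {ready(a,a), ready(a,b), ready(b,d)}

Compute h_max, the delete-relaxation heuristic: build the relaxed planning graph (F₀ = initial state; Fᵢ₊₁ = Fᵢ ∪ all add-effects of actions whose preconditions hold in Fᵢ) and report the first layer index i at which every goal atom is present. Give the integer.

F0 = init (4 atoms)
F1 = F0 ∪ {on(a,a), ready(a,b), ready(b,d)}  (7 atoms)
goal ⊆ F1  ⇒  h_max = 1

1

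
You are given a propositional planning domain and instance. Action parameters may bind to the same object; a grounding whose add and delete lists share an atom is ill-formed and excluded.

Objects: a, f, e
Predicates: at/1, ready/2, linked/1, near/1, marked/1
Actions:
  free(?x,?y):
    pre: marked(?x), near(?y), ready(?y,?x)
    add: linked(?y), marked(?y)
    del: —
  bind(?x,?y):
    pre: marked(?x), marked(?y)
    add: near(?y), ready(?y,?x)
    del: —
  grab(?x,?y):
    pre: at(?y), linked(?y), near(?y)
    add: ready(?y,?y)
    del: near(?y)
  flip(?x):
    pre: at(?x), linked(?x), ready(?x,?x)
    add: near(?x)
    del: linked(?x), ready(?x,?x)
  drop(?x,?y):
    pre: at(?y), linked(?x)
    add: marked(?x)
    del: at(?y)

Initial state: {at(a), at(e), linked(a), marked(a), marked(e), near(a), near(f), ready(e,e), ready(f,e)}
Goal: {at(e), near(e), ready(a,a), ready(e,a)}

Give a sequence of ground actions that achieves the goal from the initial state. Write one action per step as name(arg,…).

1. bind(a,a)  →  {at(a), at(e), linked(a), marked(a), marked(e), near(a), near(f), ready(a,a), ready(e,e), ready(f,e)}
2. bind(a,e)  →  {at(a), at(e), linked(a), marked(a), marked(e), near(a), near(e), near(f), ready(a,a), ready(e,a), ready(e,e), ready(f,e)}

bind(a,a); bind(a,e)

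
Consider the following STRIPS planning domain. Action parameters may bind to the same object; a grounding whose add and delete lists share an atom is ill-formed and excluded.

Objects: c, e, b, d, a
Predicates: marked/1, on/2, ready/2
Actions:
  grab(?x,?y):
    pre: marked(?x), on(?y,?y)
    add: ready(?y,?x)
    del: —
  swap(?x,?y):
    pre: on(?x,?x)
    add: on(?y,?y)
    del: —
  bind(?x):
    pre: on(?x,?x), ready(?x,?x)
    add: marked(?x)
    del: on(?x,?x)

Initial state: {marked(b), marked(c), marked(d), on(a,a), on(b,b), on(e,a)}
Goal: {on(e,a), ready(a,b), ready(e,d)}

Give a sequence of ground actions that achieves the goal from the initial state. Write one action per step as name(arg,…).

grab(b,a); swap(b,e); grab(d,e)

1. grab(b,a)  →  {marked(b), marked(c), marked(d), on(a,a), on(b,b), on(e,a), ready(a,b)}
2. swap(b,e)  →  {marked(b), marked(c), marked(d), on(a,a), on(b,b), on(e,a), on(e,e), ready(a,b)}
3. grab(d,e)  →  {marked(b), marked(c), marked(d), on(a,a), on(b,b), on(e,a), on(e,e), ready(a,b), ready(e,d)}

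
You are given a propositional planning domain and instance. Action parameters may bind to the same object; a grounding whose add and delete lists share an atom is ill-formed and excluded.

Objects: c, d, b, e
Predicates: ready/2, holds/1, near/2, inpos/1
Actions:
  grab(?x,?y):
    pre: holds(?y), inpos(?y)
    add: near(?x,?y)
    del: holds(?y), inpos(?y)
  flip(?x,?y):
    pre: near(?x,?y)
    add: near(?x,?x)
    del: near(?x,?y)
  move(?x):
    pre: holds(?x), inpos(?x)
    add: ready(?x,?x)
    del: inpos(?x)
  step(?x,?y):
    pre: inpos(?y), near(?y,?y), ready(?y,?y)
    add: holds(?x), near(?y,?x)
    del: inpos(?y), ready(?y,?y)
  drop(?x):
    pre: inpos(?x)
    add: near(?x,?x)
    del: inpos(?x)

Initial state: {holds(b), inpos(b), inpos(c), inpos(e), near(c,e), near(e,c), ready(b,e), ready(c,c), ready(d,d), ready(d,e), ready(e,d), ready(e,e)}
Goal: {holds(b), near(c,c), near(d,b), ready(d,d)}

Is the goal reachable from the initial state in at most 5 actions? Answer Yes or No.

1. grab(d,b)  →  {inpos(c), inpos(e), near(c,e), near(d,b), near(e,c), ready(b,e), ready(c,c), ready(d,d), ready(d,e), ready(e,d), ready(e,e)}
2. flip(c,e)  →  {inpos(c), inpos(e), near(c,c), near(d,b), near(e,c), ready(b,e), ready(c,c), ready(d,d), ready(d,e), ready(e,d), ready(e,e)}
3. step(b,c)  →  {holds(b), inpos(e), near(c,b), near(c,c), near(d,b), near(e,c), ready(b,e), ready(d,d), ready(d,e), ready(e,d), ready(e,e)}
optimal plan length = 3; 3 ≤ 5

Yes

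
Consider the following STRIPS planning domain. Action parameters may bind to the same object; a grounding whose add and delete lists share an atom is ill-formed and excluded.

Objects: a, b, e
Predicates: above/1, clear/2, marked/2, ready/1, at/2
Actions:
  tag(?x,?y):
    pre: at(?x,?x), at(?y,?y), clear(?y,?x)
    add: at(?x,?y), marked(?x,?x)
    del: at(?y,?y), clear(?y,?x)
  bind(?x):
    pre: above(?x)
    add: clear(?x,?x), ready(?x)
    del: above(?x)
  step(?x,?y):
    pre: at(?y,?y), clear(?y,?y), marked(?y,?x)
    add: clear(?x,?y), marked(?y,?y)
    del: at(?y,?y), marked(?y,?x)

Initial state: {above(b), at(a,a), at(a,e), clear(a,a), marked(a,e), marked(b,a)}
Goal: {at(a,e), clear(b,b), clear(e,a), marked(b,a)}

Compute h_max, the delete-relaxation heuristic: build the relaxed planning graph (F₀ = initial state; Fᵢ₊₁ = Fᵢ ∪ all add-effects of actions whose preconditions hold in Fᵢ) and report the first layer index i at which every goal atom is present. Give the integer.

1

F0 = init (6 atoms)
F1 = F0 ∪ {clear(b,b), clear(e,a), marked(a,a), ready(b)}  (10 atoms)
goal ⊆ F1  ⇒  h_max = 1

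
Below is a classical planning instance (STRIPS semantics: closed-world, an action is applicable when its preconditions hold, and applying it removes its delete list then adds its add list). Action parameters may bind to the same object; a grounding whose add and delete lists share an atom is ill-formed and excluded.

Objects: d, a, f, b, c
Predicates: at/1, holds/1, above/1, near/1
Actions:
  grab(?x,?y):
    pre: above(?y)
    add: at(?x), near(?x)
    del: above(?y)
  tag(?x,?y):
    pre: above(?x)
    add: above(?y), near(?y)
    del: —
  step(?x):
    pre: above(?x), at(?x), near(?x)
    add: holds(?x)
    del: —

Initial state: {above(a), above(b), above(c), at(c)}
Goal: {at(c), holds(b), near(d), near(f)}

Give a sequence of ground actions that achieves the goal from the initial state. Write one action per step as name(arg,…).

1. grab(d,a)  →  {above(b), above(c), at(c), at(d), near(d)}
2. grab(b,c)  →  {above(b), at(b), at(c), at(d), near(b), near(d)}
3. tag(b,f)  →  {above(b), above(f), at(b), at(c), at(d), near(b), near(d), near(f)}
4. step(b)  →  {above(b), above(f), at(b), at(c), at(d), holds(b), near(b), near(d), near(f)}

grab(d,a); grab(b,c); tag(b,f); step(b)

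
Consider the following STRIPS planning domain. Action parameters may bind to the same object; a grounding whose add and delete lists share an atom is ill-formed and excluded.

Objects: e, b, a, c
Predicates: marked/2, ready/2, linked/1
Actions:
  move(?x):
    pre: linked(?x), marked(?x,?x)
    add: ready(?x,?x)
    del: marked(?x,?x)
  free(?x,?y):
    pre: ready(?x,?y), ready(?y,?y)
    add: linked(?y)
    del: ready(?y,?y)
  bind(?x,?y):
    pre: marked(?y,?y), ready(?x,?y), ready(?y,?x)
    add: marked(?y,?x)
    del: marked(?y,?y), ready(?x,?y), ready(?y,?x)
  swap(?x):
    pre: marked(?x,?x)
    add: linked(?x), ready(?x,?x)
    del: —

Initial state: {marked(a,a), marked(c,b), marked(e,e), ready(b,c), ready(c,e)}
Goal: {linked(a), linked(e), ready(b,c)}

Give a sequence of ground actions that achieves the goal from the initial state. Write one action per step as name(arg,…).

swap(e); swap(a)

1. swap(e)  →  {linked(e), marked(a,a), marked(c,b), marked(e,e), ready(b,c), ready(c,e), ready(e,e)}
2. swap(a)  →  {linked(a), linked(e), marked(a,a), marked(c,b), marked(e,e), ready(a,a), ready(b,c), ready(c,e), ready(e,e)}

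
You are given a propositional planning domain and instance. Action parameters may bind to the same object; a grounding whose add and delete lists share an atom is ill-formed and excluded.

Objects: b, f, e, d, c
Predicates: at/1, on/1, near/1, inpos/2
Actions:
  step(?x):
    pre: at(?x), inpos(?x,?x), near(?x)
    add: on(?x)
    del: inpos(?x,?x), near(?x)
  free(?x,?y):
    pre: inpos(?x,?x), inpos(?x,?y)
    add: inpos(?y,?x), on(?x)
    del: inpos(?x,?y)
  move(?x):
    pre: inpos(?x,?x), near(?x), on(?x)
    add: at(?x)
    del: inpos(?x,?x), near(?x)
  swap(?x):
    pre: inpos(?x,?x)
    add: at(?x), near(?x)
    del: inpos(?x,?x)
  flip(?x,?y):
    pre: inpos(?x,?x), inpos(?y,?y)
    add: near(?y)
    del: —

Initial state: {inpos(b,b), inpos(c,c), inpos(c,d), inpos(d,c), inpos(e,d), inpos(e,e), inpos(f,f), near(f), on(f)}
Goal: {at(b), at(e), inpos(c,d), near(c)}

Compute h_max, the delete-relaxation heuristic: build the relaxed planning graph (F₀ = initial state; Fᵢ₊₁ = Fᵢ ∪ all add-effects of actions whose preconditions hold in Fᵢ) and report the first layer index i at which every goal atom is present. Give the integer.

F0 = init (9 atoms)
F1 = F0 ∪ {at(b), at(c), at(e), at(f), inpos(d,e), near(b), near(c), near(e), on(c), on(e)}  (19 atoms)
goal ⊆ F1  ⇒  h_max = 1

1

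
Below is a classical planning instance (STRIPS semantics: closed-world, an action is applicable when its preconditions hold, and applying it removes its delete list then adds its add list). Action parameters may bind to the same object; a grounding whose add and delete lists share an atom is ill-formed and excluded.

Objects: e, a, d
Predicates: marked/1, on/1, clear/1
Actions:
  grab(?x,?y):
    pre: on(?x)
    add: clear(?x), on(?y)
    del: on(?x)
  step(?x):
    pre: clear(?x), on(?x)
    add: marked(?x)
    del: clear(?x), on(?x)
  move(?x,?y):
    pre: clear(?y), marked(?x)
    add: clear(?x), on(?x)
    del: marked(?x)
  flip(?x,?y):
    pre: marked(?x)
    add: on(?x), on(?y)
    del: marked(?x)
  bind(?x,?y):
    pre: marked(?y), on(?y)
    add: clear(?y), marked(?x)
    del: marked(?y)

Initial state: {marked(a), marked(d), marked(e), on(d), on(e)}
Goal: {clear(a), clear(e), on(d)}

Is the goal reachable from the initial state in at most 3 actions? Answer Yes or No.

1. grab(e,a)  →  {clear(e), marked(a), marked(d), marked(e), on(a), on(d)}
2. grab(a,e)  →  {clear(a), clear(e), marked(a), marked(d), marked(e), on(d), on(e)}
optimal plan length = 2; 2 ≤ 3

Yes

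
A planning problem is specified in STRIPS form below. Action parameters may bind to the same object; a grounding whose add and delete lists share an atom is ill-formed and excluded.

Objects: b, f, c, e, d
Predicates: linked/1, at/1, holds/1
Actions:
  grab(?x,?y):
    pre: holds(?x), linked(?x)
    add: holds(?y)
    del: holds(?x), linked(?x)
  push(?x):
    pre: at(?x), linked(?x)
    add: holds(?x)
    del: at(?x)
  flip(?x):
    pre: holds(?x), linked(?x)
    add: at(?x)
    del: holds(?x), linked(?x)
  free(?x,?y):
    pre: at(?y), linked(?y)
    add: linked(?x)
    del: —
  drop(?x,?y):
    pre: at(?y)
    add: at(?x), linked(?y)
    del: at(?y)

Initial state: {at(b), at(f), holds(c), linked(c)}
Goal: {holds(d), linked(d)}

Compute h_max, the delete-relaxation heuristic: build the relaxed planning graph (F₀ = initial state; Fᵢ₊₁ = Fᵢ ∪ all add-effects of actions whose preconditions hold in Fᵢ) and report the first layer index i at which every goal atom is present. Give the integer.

F0 = init (4 atoms)
F1 = F0 ∪ {at(c), at(d), at(e), holds(b), holds(d), holds(e), holds(f), linked(b), linked(f)}  (13 atoms)
F2 = F1 ∪ {linked(d), linked(e)}  (15 atoms)
goal ⊆ F2  ⇒  h_max = 2

2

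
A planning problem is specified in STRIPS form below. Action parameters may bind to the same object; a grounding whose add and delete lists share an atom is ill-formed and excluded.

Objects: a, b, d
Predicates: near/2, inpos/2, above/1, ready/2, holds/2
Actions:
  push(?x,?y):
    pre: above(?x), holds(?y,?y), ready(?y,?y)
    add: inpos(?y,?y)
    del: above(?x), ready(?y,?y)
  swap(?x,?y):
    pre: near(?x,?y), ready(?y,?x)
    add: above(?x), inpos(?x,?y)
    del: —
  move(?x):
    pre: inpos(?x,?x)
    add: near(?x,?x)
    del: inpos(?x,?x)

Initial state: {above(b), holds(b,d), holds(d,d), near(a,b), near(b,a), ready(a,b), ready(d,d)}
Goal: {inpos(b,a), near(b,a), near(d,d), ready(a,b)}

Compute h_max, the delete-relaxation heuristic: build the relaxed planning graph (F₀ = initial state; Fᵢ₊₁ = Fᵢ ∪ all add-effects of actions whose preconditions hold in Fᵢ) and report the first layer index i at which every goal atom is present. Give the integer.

F0 = init (7 atoms)
F1 = F0 ∪ {inpos(b,a), inpos(d,d)}  (9 atoms)
F2 = F1 ∪ {near(d,d)}  (10 atoms)
goal ⊆ F2  ⇒  h_max = 2

2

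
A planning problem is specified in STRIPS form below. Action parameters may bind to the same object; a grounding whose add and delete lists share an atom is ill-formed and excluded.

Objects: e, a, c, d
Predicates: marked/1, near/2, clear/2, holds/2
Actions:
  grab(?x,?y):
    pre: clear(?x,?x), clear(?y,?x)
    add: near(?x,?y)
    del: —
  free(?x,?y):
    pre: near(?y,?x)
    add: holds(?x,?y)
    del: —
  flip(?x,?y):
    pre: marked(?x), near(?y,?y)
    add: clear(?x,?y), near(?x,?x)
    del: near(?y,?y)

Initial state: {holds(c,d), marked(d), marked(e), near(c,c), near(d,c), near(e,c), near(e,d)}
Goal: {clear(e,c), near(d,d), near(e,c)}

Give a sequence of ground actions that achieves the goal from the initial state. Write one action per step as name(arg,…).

1. flip(e,c)  →  {clear(e,c), holds(c,d), marked(d), marked(e), near(d,c), near(e,c), near(e,d), near(e,e)}
2. flip(d,e)  →  {clear(d,e), clear(e,c), holds(c,d), marked(d), marked(e), near(d,c), near(d,d), near(e,c), near(e,d)}

flip(e,c); flip(d,e)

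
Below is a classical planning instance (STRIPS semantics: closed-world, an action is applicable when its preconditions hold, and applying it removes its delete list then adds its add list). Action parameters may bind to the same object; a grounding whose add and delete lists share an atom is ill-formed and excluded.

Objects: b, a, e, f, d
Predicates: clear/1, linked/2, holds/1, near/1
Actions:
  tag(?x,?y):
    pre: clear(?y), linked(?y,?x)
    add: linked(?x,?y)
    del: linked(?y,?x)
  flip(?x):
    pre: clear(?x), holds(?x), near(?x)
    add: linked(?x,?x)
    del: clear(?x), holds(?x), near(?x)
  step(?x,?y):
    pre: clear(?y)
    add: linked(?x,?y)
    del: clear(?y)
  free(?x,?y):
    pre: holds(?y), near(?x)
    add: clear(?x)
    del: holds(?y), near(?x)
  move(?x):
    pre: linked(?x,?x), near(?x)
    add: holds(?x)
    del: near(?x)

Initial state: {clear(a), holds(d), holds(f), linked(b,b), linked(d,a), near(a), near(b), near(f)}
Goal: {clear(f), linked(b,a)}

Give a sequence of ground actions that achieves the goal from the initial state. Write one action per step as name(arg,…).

1. step(b,a)  →  {holds(d), holds(f), linked(b,a), linked(b,b), linked(d,a), near(a), near(b), near(f)}
2. free(f,f)  →  {clear(f), holds(d), linked(b,a), linked(b,b), linked(d,a), near(a), near(b)}

step(b,a); free(f,f)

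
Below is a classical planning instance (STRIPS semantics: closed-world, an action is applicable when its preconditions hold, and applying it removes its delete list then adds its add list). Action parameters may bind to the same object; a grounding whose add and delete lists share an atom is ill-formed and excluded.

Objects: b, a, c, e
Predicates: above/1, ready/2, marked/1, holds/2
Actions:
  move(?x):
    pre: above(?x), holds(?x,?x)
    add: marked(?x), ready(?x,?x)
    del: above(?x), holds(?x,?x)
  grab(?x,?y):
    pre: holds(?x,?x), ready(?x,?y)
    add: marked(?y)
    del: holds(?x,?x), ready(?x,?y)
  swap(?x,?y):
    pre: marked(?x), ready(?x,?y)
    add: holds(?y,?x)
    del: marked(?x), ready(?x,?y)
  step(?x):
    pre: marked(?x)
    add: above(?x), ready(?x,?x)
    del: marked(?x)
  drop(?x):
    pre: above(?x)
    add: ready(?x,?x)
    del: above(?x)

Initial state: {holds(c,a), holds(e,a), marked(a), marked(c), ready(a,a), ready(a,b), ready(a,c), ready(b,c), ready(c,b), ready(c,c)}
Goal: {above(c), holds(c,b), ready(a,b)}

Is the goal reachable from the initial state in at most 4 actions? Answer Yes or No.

1. swap(a,a)  →  {holds(a,a), holds(c,a), holds(e,a), marked(c), ready(a,b), ready(a,c), ready(b,c), ready(c,b), ready(c,c)}
2. swap(c,c)  →  {holds(a,a), holds(c,a), holds(c,c), holds(e,a), ready(a,b), ready(a,c), ready(b,c), ready(c,b)}
3. grab(a,c)  →  {holds(c,a), holds(c,c), holds(e,a), marked(c), ready(a,b), ready(b,c), ready(c,b)}
4. grab(c,b)  →  {holds(c,a), holds(e,a), marked(b), marked(c), ready(a,b), ready(b,c)}
5. swap(b,c)  →  {holds(c,a), holds(c,b), holds(e,a), marked(c), ready(a,b)}
6. step(c)  →  {above(c), holds(c,a), holds(c,b), holds(e,a), ready(a,b), ready(c,c)}
optimal plan length = 6; 6 > 4

No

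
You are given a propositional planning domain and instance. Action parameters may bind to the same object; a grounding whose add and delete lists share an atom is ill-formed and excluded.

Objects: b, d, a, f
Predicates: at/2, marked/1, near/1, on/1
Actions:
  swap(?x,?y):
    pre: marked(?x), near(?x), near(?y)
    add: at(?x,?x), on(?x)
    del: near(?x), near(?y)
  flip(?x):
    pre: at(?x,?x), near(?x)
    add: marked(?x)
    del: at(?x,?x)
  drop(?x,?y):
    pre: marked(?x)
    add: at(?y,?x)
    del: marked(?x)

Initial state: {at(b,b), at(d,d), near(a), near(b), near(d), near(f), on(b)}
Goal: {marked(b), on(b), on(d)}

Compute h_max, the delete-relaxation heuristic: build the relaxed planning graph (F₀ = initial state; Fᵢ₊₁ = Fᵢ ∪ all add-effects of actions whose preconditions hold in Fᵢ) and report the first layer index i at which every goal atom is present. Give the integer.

2

F0 = init (7 atoms)
F1 = F0 ∪ {marked(b), marked(d)}  (9 atoms)
F2 = F1 ∪ {at(a,b), at(a,d), at(b,d), at(d,b), at(f,b), at(f,d), on(d)}  (16 atoms)
goal ⊆ F2  ⇒  h_max = 2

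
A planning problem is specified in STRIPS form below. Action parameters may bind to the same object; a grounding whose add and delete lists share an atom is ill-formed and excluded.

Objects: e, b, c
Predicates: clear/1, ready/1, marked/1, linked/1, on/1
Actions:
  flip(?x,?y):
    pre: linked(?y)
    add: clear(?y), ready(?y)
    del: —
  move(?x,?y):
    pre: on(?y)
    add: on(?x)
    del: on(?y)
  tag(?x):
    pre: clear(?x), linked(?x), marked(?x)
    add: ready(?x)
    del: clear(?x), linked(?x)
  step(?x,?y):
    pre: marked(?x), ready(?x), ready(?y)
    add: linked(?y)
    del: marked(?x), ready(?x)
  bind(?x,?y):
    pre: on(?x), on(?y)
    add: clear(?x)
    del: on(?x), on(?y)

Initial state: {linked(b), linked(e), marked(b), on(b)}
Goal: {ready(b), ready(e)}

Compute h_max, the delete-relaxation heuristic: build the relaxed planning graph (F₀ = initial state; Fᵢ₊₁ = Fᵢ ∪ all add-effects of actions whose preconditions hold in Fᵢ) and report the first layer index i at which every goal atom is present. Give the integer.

1

F0 = init (4 atoms)
F1 = F0 ∪ {clear(b), clear(e), on(c), on(e), ready(b), ready(e)}  (10 atoms)
goal ⊆ F1  ⇒  h_max = 1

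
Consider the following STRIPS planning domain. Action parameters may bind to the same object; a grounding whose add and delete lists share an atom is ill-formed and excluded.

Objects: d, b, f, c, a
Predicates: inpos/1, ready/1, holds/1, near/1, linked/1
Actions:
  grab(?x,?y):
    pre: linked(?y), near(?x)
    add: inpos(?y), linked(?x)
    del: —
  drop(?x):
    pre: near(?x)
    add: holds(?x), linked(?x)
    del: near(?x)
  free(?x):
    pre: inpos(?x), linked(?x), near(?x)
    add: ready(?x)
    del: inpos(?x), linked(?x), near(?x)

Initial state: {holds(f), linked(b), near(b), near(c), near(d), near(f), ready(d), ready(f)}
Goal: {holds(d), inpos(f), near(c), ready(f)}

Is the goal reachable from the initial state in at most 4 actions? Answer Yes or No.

1. grab(f,b)  →  {holds(f), inpos(b), linked(b), linked(f), near(b), near(c), near(d), near(f), ready(d), ready(f)}
2. grab(d,f)  →  {holds(f), inpos(b), inpos(f), linked(b), linked(d), linked(f), near(b), near(c), near(d), near(f), ready(d), ready(f)}
3. drop(d)  →  {holds(d), holds(f), inpos(b), inpos(f), linked(b), linked(d), linked(f), near(b), near(c), near(f), ready(d), ready(f)}
optimal plan length = 3; 3 ≤ 4

Yes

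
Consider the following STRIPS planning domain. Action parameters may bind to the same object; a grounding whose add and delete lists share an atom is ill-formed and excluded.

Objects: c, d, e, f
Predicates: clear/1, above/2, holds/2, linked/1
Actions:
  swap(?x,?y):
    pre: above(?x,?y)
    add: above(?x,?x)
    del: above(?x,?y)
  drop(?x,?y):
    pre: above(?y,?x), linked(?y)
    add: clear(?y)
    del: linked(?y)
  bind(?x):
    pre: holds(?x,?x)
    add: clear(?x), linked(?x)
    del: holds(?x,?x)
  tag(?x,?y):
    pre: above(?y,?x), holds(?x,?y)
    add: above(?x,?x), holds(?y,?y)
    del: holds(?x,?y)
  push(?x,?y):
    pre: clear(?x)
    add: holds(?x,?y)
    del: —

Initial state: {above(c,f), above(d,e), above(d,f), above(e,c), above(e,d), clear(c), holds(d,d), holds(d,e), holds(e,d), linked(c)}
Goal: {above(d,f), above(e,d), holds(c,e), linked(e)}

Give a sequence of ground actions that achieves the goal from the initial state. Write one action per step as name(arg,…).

tag(d,e); bind(e); push(c,e)

1. tag(d,e)  →  {above(c,f), above(d,d), above(d,e), above(d,f), above(e,c), above(e,d), clear(c), holds(d,d), holds(e,d), holds(e,e), linked(c)}
2. bind(e)  →  {above(c,f), above(d,d), above(d,e), above(d,f), above(e,c), above(e,d), clear(c), clear(e), holds(d,d), holds(e,d), linked(c), linked(e)}
3. push(c,e)  →  {above(c,f), above(d,d), above(d,e), above(d,f), above(e,c), above(e,d), clear(c), clear(e), holds(c,e), holds(d,d), holds(e,d), linked(c), linked(e)}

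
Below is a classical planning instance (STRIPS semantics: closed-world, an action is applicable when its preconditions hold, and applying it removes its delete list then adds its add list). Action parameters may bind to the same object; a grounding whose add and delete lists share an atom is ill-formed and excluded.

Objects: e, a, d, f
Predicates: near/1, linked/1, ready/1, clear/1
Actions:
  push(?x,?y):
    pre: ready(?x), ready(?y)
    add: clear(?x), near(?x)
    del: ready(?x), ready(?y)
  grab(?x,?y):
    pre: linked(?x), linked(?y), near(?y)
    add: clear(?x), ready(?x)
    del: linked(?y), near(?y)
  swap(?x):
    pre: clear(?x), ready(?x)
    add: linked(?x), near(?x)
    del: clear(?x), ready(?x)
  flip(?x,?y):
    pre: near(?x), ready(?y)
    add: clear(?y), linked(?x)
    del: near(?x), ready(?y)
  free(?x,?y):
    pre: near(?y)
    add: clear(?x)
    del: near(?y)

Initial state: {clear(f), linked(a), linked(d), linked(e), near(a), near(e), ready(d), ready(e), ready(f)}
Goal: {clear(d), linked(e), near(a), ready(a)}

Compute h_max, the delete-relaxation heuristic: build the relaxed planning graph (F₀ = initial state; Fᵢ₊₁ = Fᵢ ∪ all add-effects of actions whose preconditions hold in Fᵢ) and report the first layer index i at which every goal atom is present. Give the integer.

F0 = init (9 atoms)
F1 = F0 ∪ {clear(a), clear(d), clear(e), linked(f), near(d), near(f), ready(a)}  (16 atoms)
goal ⊆ F1  ⇒  h_max = 1

1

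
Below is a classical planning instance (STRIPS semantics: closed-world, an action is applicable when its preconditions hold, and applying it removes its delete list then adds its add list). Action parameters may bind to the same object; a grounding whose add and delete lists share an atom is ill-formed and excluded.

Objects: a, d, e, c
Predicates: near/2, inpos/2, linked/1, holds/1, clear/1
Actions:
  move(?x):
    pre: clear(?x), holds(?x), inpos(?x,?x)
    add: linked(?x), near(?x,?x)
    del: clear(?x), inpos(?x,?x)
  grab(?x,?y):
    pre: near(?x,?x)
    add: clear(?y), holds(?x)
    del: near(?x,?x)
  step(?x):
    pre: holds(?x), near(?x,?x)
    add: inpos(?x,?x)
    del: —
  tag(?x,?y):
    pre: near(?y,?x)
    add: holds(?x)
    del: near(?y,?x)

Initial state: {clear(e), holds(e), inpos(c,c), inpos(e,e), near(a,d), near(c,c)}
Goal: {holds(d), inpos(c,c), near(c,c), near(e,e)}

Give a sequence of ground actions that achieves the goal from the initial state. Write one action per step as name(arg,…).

move(e); tag(d,a)

1. move(e)  →  {holds(e), inpos(c,c), linked(e), near(a,d), near(c,c), near(e,e)}
2. tag(d,a)  →  {holds(d), holds(e), inpos(c,c), linked(e), near(c,c), near(e,e)}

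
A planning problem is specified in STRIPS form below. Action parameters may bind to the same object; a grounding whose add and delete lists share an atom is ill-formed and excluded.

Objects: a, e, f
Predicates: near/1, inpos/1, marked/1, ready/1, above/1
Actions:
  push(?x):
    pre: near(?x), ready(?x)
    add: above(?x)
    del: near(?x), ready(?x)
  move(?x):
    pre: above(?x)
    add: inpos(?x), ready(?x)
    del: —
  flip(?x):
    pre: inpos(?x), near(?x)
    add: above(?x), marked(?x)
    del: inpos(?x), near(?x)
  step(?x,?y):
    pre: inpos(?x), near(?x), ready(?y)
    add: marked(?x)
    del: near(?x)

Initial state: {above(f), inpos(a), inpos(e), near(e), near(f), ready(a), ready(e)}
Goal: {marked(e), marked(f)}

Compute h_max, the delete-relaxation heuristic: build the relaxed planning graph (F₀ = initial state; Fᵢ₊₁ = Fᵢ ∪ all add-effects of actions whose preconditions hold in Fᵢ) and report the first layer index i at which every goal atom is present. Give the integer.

2

F0 = init (7 atoms)
F1 = F0 ∪ {above(e), inpos(f), marked(e), ready(f)}  (11 atoms)
F2 = F1 ∪ {marked(f)}  (12 atoms)
goal ⊆ F2  ⇒  h_max = 2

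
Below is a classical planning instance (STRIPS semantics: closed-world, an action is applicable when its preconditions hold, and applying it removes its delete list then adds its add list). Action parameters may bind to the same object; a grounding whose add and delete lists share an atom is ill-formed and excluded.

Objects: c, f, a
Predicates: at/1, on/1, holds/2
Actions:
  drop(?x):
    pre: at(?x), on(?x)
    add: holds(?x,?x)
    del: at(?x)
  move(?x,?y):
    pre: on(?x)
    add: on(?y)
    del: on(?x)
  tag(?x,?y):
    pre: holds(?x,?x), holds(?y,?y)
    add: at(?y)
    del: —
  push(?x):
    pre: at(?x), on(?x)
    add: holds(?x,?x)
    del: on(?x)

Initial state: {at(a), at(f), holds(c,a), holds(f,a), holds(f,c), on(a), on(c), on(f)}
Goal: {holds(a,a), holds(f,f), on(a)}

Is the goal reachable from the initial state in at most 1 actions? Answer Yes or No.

1. drop(f)  →  {at(a), holds(c,a), holds(f,a), holds(f,c), holds(f,f), on(a), on(c), on(f)}
2. drop(a)  →  {holds(a,a), holds(c,a), holds(f,a), holds(f,c), holds(f,f), on(a), on(c), on(f)}
optimal plan length = 2; 2 > 1

No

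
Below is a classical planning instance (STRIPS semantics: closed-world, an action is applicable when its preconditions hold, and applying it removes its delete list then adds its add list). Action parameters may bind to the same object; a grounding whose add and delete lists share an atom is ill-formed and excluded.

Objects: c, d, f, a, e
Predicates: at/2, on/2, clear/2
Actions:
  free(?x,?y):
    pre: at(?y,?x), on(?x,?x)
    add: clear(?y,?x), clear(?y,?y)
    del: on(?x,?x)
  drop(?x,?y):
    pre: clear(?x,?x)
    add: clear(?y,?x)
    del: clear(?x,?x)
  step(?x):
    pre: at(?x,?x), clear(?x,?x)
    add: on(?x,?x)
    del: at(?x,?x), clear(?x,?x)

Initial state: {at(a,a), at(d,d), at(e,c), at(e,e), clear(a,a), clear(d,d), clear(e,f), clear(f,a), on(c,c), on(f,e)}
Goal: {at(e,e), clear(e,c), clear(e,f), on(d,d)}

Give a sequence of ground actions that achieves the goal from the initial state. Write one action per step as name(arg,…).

1. free(c,e)  →  {at(a,a), at(d,d), at(e,c), at(e,e), clear(a,a), clear(d,d), clear(e,c), clear(e,e), clear(e,f), clear(f,a), on(f,e)}
2. step(d)  →  {at(a,a), at(e,c), at(e,e), clear(a,a), clear(e,c), clear(e,e), clear(e,f), clear(f,a), on(d,d), on(f,e)}

free(c,e); step(d)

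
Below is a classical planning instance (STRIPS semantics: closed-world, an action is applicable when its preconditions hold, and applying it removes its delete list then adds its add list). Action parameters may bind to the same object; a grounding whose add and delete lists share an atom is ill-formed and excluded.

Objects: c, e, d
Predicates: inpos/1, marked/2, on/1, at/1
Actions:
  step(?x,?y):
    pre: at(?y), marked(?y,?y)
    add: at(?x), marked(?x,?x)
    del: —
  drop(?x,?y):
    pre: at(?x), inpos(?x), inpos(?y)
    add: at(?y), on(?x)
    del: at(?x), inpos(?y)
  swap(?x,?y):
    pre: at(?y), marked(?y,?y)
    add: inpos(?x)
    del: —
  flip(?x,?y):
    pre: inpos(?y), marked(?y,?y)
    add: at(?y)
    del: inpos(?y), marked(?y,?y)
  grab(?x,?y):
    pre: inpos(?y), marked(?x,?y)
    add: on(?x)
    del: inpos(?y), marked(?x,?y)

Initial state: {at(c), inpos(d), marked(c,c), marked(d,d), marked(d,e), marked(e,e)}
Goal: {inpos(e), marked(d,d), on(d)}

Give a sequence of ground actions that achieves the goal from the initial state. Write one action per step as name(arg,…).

1. swap(e,c)  →  {at(c), inpos(d), inpos(e), marked(c,c), marked(d,d), marked(d,e), marked(e,e)}
2. grab(d,e)  →  {at(c), inpos(d), marked(c,c), marked(d,d), marked(e,e), on(d)}
3. swap(e,c)  →  {at(c), inpos(d), inpos(e), marked(c,c), marked(d,d), marked(e,e), on(d)}

swap(e,c); grab(d,e); swap(e,c)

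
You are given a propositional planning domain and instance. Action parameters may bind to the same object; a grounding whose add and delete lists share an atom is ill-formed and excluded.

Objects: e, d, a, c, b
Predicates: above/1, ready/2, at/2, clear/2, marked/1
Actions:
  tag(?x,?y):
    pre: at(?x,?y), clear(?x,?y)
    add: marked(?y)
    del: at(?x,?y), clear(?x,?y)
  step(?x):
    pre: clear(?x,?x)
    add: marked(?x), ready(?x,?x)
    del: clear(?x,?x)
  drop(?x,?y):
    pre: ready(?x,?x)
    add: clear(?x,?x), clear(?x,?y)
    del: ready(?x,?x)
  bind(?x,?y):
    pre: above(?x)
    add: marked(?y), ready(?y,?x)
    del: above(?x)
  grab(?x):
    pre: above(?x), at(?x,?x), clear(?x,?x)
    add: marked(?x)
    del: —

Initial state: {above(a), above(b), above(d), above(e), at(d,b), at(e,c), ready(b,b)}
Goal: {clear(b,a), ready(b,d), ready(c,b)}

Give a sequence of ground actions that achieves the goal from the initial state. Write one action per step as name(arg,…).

drop(b,a); bind(d,b); bind(b,c)

1. drop(b,a)  →  {above(a), above(b), above(d), above(e), at(d,b), at(e,c), clear(b,a), clear(b,b)}
2. bind(d,b)  →  {above(a), above(b), above(e), at(d,b), at(e,c), clear(b,a), clear(b,b), marked(b), ready(b,d)}
3. bind(b,c)  →  {above(a), above(e), at(d,b), at(e,c), clear(b,a), clear(b,b), marked(b), marked(c), ready(b,d), ready(c,b)}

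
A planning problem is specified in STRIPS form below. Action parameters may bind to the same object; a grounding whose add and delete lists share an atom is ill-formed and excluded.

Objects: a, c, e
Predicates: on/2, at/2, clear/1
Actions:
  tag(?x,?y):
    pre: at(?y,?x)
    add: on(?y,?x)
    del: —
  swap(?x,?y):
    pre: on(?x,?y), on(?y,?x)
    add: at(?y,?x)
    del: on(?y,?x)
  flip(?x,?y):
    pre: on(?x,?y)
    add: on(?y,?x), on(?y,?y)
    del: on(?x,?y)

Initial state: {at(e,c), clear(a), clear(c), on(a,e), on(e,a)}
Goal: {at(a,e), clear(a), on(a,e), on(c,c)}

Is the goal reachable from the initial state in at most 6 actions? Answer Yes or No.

1. tag(c,e)  →  {at(e,c), clear(a), clear(c), on(a,e), on(e,a), on(e,c)}
2. swap(e,a)  →  {at(a,e), at(e,c), clear(a), clear(c), on(e,a), on(e,c)}
3. tag(e,a)  →  {at(a,e), at(e,c), clear(a), clear(c), on(a,e), on(e,a), on(e,c)}
4. flip(e,c)  →  {at(a,e), at(e,c), clear(a), clear(c), on(a,e), on(c,c), on(c,e), on(e,a)}
optimal plan length = 4; 4 ≤ 6

Yes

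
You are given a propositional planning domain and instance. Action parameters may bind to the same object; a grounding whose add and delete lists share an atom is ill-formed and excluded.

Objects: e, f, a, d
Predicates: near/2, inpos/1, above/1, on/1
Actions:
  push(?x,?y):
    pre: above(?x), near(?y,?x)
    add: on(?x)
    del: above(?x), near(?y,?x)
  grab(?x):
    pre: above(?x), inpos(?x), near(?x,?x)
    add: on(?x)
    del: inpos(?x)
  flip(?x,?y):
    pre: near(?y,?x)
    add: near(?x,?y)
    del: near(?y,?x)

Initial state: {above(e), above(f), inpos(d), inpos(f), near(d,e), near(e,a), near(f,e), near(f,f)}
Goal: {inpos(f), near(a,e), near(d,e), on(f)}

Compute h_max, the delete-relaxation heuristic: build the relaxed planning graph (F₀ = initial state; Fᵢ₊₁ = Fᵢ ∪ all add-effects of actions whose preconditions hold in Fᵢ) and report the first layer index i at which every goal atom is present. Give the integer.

F0 = init (8 atoms)
F1 = F0 ∪ {near(a,e), near(e,d), near(e,f), on(e), on(f)}  (13 atoms)
goal ⊆ F1  ⇒  h_max = 1

1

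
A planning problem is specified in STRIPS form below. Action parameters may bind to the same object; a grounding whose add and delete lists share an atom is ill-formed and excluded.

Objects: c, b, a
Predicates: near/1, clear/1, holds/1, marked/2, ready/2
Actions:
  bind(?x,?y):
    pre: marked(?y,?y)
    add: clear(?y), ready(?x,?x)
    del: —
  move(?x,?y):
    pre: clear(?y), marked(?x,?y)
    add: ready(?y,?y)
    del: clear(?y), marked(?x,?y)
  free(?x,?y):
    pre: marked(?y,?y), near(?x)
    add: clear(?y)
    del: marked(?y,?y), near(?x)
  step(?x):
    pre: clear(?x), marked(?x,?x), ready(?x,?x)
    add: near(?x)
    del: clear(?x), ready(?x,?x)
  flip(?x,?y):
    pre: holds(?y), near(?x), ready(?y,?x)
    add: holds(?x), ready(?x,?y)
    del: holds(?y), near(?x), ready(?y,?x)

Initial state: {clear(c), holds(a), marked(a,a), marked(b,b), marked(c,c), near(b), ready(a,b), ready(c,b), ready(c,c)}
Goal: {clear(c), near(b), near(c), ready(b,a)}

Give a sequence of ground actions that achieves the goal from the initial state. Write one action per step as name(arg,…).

bind(c,b); step(c); bind(b,c); flip(b,a); step(b)

1. bind(c,b)  →  {clear(b), clear(c), holds(a), marked(a,a), marked(b,b), marked(c,c), near(b), ready(a,b), ready(c,b), ready(c,c)}
2. step(c)  →  {clear(b), holds(a), marked(a,a), marked(b,b), marked(c,c), near(b), near(c), ready(a,b), ready(c,b)}
3. bind(b,c)  →  {clear(b), clear(c), holds(a), marked(a,a), marked(b,b), marked(c,c), near(b), near(c), ready(a,b), ready(b,b), ready(c,b)}
4. flip(b,a)  →  {clear(b), clear(c), holds(b), marked(a,a), marked(b,b), marked(c,c), near(c), ready(b,a), ready(b,b), ready(c,b)}
5. step(b)  →  {clear(c), holds(b), marked(a,a), marked(b,b), marked(c,c), near(b), near(c), ready(b,a), ready(c,b)}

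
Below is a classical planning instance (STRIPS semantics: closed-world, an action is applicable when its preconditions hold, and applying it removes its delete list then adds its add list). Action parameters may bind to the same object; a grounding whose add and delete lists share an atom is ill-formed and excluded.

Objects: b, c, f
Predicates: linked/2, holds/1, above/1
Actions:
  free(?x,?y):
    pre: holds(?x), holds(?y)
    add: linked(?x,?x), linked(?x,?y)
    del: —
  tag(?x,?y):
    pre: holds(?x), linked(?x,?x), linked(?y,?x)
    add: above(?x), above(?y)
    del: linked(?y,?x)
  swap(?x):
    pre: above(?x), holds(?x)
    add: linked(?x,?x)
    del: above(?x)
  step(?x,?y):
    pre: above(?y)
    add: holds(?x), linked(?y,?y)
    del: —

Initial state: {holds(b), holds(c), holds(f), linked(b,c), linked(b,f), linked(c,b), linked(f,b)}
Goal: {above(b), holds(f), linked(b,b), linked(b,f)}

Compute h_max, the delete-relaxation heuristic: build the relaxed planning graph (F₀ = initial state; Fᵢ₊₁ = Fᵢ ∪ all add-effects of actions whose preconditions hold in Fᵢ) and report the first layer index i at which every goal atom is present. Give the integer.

F0 = init (7 atoms)
F1 = F0 ∪ {linked(b,b), linked(c,c), linked(c,f), linked(f,c), linked(f,f)}  (12 atoms)
F2 = F1 ∪ {above(b), above(c), above(f)}  (15 atoms)
goal ⊆ F2  ⇒  h_max = 2

2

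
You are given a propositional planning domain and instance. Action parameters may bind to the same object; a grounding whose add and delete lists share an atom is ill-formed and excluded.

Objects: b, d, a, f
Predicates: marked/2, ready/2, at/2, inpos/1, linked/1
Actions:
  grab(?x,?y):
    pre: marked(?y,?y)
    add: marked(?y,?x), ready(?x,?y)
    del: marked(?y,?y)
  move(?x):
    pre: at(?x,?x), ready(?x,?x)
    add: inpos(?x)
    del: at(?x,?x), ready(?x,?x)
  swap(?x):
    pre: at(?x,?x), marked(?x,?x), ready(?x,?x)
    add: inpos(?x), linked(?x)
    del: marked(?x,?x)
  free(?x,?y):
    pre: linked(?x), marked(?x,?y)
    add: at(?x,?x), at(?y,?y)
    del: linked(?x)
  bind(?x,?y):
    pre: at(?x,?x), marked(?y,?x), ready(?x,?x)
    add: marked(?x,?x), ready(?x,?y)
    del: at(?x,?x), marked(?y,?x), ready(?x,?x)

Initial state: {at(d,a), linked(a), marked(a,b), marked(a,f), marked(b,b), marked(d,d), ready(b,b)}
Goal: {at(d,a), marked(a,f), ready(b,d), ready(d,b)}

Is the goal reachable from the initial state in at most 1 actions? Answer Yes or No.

No

1. grab(b,d)  →  {at(d,a), linked(a), marked(a,b), marked(a,f), marked(b,b), marked(d,b), ready(b,b), ready(b,d)}
2. grab(d,b)  →  {at(d,a), linked(a), marked(a,b), marked(a,f), marked(b,d), marked(d,b), ready(b,b), ready(b,d), ready(d,b)}
optimal plan length = 2; 2 > 1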